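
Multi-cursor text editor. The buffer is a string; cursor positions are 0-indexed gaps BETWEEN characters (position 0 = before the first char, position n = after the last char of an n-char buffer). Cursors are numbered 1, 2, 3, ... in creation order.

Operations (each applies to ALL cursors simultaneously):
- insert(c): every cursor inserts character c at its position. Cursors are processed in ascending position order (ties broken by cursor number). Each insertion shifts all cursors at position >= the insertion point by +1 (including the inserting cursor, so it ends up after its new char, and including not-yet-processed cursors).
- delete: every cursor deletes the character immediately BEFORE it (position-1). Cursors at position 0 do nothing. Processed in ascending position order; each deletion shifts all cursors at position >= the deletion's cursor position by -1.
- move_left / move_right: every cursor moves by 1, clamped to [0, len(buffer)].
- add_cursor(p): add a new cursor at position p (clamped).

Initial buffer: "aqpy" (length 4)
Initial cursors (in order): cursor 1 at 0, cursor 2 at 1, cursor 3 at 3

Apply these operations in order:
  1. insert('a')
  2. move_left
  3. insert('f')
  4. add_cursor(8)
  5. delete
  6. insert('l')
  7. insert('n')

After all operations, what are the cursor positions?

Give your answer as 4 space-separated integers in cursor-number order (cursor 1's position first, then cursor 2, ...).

After op 1 (insert('a')): buffer="aaaqpay" (len 7), cursors c1@1 c2@3 c3@6, authorship 1.2..3.
After op 2 (move_left): buffer="aaaqpay" (len 7), cursors c1@0 c2@2 c3@5, authorship 1.2..3.
After op 3 (insert('f')): buffer="faafaqpfay" (len 10), cursors c1@1 c2@4 c3@8, authorship 11.22..33.
After op 4 (add_cursor(8)): buffer="faafaqpfay" (len 10), cursors c1@1 c2@4 c3@8 c4@8, authorship 11.22..33.
After op 5 (delete): buffer="aaaqay" (len 6), cursors c1@0 c2@2 c3@4 c4@4, authorship 1.2.3.
After op 6 (insert('l')): buffer="laalaqllay" (len 10), cursors c1@1 c2@4 c3@8 c4@8, authorship 11.22.343.
After op 7 (insert('n')): buffer="lnaalnaqllnnay" (len 14), cursors c1@2 c2@6 c3@12 c4@12, authorship 111.222.34343.

Answer: 2 6 12 12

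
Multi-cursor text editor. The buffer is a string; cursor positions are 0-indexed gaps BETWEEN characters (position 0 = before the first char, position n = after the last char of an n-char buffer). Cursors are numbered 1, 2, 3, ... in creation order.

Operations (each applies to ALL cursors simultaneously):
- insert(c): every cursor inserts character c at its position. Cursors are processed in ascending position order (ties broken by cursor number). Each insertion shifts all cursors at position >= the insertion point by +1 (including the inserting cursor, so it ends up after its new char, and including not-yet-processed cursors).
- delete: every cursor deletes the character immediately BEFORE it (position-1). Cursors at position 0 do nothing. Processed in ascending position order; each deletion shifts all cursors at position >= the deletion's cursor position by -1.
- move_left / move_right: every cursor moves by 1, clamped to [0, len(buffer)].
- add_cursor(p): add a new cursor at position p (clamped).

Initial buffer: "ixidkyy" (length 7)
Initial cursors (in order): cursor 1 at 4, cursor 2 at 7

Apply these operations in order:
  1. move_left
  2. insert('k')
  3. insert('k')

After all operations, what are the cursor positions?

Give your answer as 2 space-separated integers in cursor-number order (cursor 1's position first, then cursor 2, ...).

Answer: 5 10

Derivation:
After op 1 (move_left): buffer="ixidkyy" (len 7), cursors c1@3 c2@6, authorship .......
After op 2 (insert('k')): buffer="ixikdkyky" (len 9), cursors c1@4 c2@8, authorship ...1...2.
After op 3 (insert('k')): buffer="ixikkdkykky" (len 11), cursors c1@5 c2@10, authorship ...11...22.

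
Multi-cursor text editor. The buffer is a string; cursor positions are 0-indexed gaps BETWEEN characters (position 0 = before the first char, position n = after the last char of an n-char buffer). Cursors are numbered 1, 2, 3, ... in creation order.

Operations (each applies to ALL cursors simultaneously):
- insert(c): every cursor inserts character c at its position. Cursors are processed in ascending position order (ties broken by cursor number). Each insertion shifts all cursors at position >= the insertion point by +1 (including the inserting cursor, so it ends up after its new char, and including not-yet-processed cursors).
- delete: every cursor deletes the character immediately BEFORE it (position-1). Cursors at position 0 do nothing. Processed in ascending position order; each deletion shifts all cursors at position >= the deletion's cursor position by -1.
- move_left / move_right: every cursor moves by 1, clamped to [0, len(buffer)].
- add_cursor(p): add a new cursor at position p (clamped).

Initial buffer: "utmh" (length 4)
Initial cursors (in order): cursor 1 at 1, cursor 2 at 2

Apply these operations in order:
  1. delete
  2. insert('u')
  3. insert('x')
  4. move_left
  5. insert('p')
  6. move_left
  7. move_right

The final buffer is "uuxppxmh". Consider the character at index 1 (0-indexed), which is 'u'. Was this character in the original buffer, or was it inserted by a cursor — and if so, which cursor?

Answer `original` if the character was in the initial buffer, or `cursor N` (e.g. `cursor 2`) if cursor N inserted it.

After op 1 (delete): buffer="mh" (len 2), cursors c1@0 c2@0, authorship ..
After op 2 (insert('u')): buffer="uumh" (len 4), cursors c1@2 c2@2, authorship 12..
After op 3 (insert('x')): buffer="uuxxmh" (len 6), cursors c1@4 c2@4, authorship 1212..
After op 4 (move_left): buffer="uuxxmh" (len 6), cursors c1@3 c2@3, authorship 1212..
After op 5 (insert('p')): buffer="uuxppxmh" (len 8), cursors c1@5 c2@5, authorship 121122..
After op 6 (move_left): buffer="uuxppxmh" (len 8), cursors c1@4 c2@4, authorship 121122..
After op 7 (move_right): buffer="uuxppxmh" (len 8), cursors c1@5 c2@5, authorship 121122..
Authorship (.=original, N=cursor N): 1 2 1 1 2 2 . .
Index 1: author = 2

Answer: cursor 2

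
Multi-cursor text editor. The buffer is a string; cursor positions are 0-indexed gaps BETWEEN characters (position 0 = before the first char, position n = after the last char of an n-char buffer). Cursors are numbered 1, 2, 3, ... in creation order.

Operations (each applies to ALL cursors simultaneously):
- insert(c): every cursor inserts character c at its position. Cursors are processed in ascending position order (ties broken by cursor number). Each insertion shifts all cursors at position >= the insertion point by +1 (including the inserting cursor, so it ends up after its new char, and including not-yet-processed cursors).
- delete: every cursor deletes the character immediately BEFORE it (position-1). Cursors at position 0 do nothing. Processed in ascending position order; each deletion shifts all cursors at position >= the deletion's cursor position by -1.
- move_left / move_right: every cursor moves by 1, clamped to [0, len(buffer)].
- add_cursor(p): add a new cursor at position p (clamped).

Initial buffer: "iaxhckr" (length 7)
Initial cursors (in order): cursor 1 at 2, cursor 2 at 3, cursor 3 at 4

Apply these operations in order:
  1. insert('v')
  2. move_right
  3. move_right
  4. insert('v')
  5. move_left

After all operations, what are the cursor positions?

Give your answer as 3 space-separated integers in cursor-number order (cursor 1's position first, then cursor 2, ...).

Answer: 5 8 11

Derivation:
After op 1 (insert('v')): buffer="iavxvhvckr" (len 10), cursors c1@3 c2@5 c3@7, authorship ..1.2.3...
After op 2 (move_right): buffer="iavxvhvckr" (len 10), cursors c1@4 c2@6 c3@8, authorship ..1.2.3...
After op 3 (move_right): buffer="iavxvhvckr" (len 10), cursors c1@5 c2@7 c3@9, authorship ..1.2.3...
After op 4 (insert('v')): buffer="iavxvvhvvckvr" (len 13), cursors c1@6 c2@9 c3@12, authorship ..1.21.32..3.
After op 5 (move_left): buffer="iavxvvhvvckvr" (len 13), cursors c1@5 c2@8 c3@11, authorship ..1.21.32..3.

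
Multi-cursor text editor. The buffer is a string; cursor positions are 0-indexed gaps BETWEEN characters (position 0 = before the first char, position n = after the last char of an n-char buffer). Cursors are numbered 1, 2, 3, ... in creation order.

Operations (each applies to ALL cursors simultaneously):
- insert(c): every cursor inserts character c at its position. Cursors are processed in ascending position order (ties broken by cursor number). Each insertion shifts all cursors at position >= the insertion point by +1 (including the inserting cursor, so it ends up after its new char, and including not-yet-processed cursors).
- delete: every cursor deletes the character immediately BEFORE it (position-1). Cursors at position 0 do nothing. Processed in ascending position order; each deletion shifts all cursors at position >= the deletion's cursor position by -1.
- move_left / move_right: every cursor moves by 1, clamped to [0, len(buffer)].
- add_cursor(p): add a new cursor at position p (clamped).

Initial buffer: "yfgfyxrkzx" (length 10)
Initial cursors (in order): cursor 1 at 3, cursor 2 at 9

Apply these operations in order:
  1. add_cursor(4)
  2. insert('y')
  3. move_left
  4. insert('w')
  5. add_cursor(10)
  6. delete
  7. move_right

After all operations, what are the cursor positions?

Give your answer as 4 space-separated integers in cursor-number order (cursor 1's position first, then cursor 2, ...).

Answer: 4 11 6 8

Derivation:
After op 1 (add_cursor(4)): buffer="yfgfyxrkzx" (len 10), cursors c1@3 c3@4 c2@9, authorship ..........
After op 2 (insert('y')): buffer="yfgyfyyxrkzyx" (len 13), cursors c1@4 c3@6 c2@12, authorship ...1.3.....2.
After op 3 (move_left): buffer="yfgyfyyxrkzyx" (len 13), cursors c1@3 c3@5 c2@11, authorship ...1.3.....2.
After op 4 (insert('w')): buffer="yfgwyfwyyxrkzwyx" (len 16), cursors c1@4 c3@7 c2@14, authorship ...11.33.....22.
After op 5 (add_cursor(10)): buffer="yfgwyfwyyxrkzwyx" (len 16), cursors c1@4 c3@7 c4@10 c2@14, authorship ...11.33.....22.
After op 6 (delete): buffer="yfgyfyyrkzyx" (len 12), cursors c1@3 c3@5 c4@7 c2@10, authorship ...1.3....2.
After op 7 (move_right): buffer="yfgyfyyrkzyx" (len 12), cursors c1@4 c3@6 c4@8 c2@11, authorship ...1.3....2.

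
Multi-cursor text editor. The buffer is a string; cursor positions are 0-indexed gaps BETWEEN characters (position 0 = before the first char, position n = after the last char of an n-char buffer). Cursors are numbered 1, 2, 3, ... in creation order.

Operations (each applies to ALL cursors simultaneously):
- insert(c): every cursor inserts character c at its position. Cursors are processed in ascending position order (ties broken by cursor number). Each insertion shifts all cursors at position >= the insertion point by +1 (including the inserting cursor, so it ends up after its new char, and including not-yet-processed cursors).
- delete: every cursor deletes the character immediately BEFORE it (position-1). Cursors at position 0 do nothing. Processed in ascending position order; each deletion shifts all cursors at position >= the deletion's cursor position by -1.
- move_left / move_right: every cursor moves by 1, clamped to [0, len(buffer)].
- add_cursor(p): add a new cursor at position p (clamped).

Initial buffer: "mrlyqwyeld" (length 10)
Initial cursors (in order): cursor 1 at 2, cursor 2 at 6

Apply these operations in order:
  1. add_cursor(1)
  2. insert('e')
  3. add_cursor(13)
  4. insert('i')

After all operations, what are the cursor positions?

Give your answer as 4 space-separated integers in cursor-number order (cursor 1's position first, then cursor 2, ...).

Answer: 6 12 3 17

Derivation:
After op 1 (add_cursor(1)): buffer="mrlyqwyeld" (len 10), cursors c3@1 c1@2 c2@6, authorship ..........
After op 2 (insert('e')): buffer="merelyqweyeld" (len 13), cursors c3@2 c1@4 c2@9, authorship .3.1....2....
After op 3 (add_cursor(13)): buffer="merelyqweyeld" (len 13), cursors c3@2 c1@4 c2@9 c4@13, authorship .3.1....2....
After op 4 (insert('i')): buffer="meireilyqweiyeldi" (len 17), cursors c3@3 c1@6 c2@12 c4@17, authorship .33.11....22....4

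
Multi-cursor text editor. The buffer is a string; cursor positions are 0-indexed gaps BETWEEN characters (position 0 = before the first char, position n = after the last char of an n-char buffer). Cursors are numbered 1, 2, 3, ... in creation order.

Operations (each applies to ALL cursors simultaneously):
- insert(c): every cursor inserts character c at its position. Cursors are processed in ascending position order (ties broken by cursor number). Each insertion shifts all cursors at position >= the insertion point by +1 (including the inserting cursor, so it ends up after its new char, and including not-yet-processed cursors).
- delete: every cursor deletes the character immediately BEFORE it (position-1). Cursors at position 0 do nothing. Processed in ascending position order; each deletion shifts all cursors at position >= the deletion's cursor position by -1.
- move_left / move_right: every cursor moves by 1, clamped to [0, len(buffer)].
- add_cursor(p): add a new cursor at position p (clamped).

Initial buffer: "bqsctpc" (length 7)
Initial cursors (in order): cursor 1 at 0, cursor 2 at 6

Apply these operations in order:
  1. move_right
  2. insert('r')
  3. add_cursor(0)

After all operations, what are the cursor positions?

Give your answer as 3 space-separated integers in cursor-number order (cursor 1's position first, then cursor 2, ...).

Answer: 2 9 0

Derivation:
After op 1 (move_right): buffer="bqsctpc" (len 7), cursors c1@1 c2@7, authorship .......
After op 2 (insert('r')): buffer="brqsctpcr" (len 9), cursors c1@2 c2@9, authorship .1......2
After op 3 (add_cursor(0)): buffer="brqsctpcr" (len 9), cursors c3@0 c1@2 c2@9, authorship .1......2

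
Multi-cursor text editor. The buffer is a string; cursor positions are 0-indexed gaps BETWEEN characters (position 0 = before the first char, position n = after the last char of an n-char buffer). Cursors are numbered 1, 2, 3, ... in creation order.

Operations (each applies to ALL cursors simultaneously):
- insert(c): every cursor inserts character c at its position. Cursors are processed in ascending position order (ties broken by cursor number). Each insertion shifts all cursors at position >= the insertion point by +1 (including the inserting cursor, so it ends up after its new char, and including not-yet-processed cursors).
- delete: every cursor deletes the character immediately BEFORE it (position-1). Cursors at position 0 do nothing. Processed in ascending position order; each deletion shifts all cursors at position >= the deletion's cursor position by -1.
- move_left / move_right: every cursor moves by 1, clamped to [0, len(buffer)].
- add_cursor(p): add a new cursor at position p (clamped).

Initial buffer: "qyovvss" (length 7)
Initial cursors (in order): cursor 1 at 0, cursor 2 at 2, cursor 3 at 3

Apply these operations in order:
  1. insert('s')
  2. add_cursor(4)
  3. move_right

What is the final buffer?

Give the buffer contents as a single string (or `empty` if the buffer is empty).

Answer: sqysosvvss

Derivation:
After op 1 (insert('s')): buffer="sqysosvvss" (len 10), cursors c1@1 c2@4 c3@6, authorship 1..2.3....
After op 2 (add_cursor(4)): buffer="sqysosvvss" (len 10), cursors c1@1 c2@4 c4@4 c3@6, authorship 1..2.3....
After op 3 (move_right): buffer="sqysosvvss" (len 10), cursors c1@2 c2@5 c4@5 c3@7, authorship 1..2.3....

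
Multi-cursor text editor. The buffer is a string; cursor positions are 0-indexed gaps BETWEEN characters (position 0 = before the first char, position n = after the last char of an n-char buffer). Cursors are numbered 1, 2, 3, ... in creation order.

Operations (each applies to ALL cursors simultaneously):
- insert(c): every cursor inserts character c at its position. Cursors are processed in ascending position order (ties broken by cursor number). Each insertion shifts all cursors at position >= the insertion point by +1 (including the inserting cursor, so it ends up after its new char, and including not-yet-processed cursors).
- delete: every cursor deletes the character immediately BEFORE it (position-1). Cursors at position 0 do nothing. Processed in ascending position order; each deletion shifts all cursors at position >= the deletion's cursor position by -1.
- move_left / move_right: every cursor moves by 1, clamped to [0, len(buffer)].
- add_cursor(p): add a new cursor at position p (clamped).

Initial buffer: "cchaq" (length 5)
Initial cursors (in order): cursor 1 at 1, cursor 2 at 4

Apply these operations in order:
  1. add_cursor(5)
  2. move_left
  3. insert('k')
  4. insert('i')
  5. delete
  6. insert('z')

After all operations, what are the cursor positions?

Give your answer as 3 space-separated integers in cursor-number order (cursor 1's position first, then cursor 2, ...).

After op 1 (add_cursor(5)): buffer="cchaq" (len 5), cursors c1@1 c2@4 c3@5, authorship .....
After op 2 (move_left): buffer="cchaq" (len 5), cursors c1@0 c2@3 c3@4, authorship .....
After op 3 (insert('k')): buffer="kcchkakq" (len 8), cursors c1@1 c2@5 c3@7, authorship 1...2.3.
After op 4 (insert('i')): buffer="kicchkiakiq" (len 11), cursors c1@2 c2@7 c3@10, authorship 11...22.33.
After op 5 (delete): buffer="kcchkakq" (len 8), cursors c1@1 c2@5 c3@7, authorship 1...2.3.
After op 6 (insert('z')): buffer="kzcchkzakzq" (len 11), cursors c1@2 c2@7 c3@10, authorship 11...22.33.

Answer: 2 7 10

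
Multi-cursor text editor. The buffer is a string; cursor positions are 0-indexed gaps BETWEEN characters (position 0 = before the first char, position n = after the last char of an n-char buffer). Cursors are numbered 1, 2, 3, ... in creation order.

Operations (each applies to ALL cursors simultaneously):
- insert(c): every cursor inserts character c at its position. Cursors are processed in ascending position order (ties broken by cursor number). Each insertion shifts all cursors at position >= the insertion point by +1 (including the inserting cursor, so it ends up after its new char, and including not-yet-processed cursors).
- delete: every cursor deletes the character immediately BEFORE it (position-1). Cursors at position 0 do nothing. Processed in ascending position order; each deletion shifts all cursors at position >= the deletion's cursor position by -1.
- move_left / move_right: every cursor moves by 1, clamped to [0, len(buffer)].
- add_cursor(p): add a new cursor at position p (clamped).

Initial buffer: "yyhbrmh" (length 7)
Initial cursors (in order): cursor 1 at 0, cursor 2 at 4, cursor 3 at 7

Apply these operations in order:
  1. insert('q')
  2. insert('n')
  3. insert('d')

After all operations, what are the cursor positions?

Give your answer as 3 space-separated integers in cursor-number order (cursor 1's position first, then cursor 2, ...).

After op 1 (insert('q')): buffer="qyyhbqrmhq" (len 10), cursors c1@1 c2@6 c3@10, authorship 1....2...3
After op 2 (insert('n')): buffer="qnyyhbqnrmhqn" (len 13), cursors c1@2 c2@8 c3@13, authorship 11....22...33
After op 3 (insert('d')): buffer="qndyyhbqndrmhqnd" (len 16), cursors c1@3 c2@10 c3@16, authorship 111....222...333

Answer: 3 10 16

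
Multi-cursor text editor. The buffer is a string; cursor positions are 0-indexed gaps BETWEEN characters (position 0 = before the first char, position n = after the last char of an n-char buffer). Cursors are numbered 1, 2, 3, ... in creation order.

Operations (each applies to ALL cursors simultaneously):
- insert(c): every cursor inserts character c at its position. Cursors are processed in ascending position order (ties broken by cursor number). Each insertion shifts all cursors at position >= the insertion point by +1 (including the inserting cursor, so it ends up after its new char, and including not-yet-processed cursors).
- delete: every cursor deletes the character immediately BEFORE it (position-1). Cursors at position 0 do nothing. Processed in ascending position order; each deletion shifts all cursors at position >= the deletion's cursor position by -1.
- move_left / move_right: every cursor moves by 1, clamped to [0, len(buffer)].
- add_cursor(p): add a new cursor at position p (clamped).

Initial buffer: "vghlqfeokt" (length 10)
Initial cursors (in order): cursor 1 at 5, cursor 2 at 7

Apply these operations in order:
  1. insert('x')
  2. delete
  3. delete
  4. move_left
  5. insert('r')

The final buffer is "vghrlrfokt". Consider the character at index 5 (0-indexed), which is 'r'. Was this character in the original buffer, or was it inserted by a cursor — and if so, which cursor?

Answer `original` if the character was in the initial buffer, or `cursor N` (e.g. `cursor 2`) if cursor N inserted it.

Answer: cursor 2

Derivation:
After op 1 (insert('x')): buffer="vghlqxfexokt" (len 12), cursors c1@6 c2@9, authorship .....1..2...
After op 2 (delete): buffer="vghlqfeokt" (len 10), cursors c1@5 c2@7, authorship ..........
After op 3 (delete): buffer="vghlfokt" (len 8), cursors c1@4 c2@5, authorship ........
After op 4 (move_left): buffer="vghlfokt" (len 8), cursors c1@3 c2@4, authorship ........
After op 5 (insert('r')): buffer="vghrlrfokt" (len 10), cursors c1@4 c2@6, authorship ...1.2....
Authorship (.=original, N=cursor N): . . . 1 . 2 . . . .
Index 5: author = 2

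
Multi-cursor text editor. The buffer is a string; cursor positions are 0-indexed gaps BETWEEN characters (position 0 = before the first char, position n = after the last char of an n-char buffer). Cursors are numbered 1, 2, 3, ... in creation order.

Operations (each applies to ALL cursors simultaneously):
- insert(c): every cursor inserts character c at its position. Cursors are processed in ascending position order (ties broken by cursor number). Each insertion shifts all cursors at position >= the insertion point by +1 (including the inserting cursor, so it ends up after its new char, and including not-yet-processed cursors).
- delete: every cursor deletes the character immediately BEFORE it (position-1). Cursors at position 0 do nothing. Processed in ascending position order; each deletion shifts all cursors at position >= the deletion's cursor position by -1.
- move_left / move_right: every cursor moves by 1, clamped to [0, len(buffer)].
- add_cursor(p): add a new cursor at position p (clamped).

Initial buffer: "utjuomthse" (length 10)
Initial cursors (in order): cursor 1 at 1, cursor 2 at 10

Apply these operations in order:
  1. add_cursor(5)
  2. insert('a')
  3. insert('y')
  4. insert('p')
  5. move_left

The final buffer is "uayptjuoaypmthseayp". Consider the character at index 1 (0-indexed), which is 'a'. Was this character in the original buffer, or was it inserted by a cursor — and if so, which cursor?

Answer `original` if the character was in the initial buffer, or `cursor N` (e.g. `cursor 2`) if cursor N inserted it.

Answer: cursor 1

Derivation:
After op 1 (add_cursor(5)): buffer="utjuomthse" (len 10), cursors c1@1 c3@5 c2@10, authorship ..........
After op 2 (insert('a')): buffer="uatjuoamthsea" (len 13), cursors c1@2 c3@7 c2@13, authorship .1....3.....2
After op 3 (insert('y')): buffer="uaytjuoaymthseay" (len 16), cursors c1@3 c3@9 c2@16, authorship .11....33.....22
After op 4 (insert('p')): buffer="uayptjuoaypmthseayp" (len 19), cursors c1@4 c3@11 c2@19, authorship .111....333.....222
After op 5 (move_left): buffer="uayptjuoaypmthseayp" (len 19), cursors c1@3 c3@10 c2@18, authorship .111....333.....222
Authorship (.=original, N=cursor N): . 1 1 1 . . . . 3 3 3 . . . . . 2 2 2
Index 1: author = 1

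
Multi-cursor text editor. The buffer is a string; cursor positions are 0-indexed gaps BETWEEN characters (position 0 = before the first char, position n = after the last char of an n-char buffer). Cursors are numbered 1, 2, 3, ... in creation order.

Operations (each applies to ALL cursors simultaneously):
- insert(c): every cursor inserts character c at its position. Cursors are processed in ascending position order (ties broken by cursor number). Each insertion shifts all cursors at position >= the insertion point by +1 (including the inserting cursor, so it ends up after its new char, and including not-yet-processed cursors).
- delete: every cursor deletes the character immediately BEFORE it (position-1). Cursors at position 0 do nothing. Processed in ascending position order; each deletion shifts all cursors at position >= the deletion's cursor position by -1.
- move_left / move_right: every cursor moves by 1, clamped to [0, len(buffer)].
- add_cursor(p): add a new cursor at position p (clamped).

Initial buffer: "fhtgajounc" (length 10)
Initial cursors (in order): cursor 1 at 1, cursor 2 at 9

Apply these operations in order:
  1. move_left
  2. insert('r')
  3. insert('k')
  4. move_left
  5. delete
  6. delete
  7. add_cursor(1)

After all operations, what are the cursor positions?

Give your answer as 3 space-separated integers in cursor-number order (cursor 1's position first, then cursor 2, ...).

After op 1 (move_left): buffer="fhtgajounc" (len 10), cursors c1@0 c2@8, authorship ..........
After op 2 (insert('r')): buffer="rfhtgajournc" (len 12), cursors c1@1 c2@10, authorship 1........2..
After op 3 (insert('k')): buffer="rkfhtgajourknc" (len 14), cursors c1@2 c2@12, authorship 11........22..
After op 4 (move_left): buffer="rkfhtgajourknc" (len 14), cursors c1@1 c2@11, authorship 11........22..
After op 5 (delete): buffer="kfhtgajouknc" (len 12), cursors c1@0 c2@9, authorship 1........2..
After op 6 (delete): buffer="kfhtgajoknc" (len 11), cursors c1@0 c2@8, authorship 1.......2..
After op 7 (add_cursor(1)): buffer="kfhtgajoknc" (len 11), cursors c1@0 c3@1 c2@8, authorship 1.......2..

Answer: 0 8 1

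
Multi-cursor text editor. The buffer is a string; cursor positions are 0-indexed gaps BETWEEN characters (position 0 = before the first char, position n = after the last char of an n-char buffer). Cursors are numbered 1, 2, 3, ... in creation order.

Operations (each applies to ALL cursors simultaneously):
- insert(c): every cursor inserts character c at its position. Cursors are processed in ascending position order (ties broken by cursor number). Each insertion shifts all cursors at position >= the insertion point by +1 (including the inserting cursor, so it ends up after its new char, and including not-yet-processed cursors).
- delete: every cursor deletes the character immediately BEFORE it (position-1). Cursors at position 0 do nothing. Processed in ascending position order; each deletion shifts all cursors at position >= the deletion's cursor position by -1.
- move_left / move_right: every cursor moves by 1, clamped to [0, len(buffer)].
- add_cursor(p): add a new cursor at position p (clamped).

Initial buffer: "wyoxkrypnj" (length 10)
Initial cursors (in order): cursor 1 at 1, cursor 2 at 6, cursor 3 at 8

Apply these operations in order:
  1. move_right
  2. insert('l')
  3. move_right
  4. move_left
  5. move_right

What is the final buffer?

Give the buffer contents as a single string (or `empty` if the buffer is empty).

After op 1 (move_right): buffer="wyoxkrypnj" (len 10), cursors c1@2 c2@7 c3@9, authorship ..........
After op 2 (insert('l')): buffer="wyloxkrylpnlj" (len 13), cursors c1@3 c2@9 c3@12, authorship ..1.....2..3.
After op 3 (move_right): buffer="wyloxkrylpnlj" (len 13), cursors c1@4 c2@10 c3@13, authorship ..1.....2..3.
After op 4 (move_left): buffer="wyloxkrylpnlj" (len 13), cursors c1@3 c2@9 c3@12, authorship ..1.....2..3.
After op 5 (move_right): buffer="wyloxkrylpnlj" (len 13), cursors c1@4 c2@10 c3@13, authorship ..1.....2..3.

Answer: wyloxkrylpnlj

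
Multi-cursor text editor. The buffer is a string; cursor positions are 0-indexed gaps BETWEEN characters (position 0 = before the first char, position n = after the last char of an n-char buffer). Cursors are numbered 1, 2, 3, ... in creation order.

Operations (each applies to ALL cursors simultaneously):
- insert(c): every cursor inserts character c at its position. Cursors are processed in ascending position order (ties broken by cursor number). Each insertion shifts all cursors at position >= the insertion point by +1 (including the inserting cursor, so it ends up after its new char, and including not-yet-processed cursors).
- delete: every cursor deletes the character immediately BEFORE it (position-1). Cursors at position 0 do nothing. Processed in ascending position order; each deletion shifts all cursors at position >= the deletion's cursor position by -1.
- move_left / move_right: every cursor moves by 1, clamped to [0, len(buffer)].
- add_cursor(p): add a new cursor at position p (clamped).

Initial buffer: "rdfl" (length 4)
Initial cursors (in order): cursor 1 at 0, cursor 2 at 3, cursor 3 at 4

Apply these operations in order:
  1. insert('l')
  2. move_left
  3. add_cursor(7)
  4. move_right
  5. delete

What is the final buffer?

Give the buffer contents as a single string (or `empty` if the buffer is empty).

After op 1 (insert('l')): buffer="lrdflll" (len 7), cursors c1@1 c2@5 c3@7, authorship 1...2.3
After op 2 (move_left): buffer="lrdflll" (len 7), cursors c1@0 c2@4 c3@6, authorship 1...2.3
After op 3 (add_cursor(7)): buffer="lrdflll" (len 7), cursors c1@0 c2@4 c3@6 c4@7, authorship 1...2.3
After op 4 (move_right): buffer="lrdflll" (len 7), cursors c1@1 c2@5 c3@7 c4@7, authorship 1...2.3
After op 5 (delete): buffer="rdf" (len 3), cursors c1@0 c2@3 c3@3 c4@3, authorship ...

Answer: rdf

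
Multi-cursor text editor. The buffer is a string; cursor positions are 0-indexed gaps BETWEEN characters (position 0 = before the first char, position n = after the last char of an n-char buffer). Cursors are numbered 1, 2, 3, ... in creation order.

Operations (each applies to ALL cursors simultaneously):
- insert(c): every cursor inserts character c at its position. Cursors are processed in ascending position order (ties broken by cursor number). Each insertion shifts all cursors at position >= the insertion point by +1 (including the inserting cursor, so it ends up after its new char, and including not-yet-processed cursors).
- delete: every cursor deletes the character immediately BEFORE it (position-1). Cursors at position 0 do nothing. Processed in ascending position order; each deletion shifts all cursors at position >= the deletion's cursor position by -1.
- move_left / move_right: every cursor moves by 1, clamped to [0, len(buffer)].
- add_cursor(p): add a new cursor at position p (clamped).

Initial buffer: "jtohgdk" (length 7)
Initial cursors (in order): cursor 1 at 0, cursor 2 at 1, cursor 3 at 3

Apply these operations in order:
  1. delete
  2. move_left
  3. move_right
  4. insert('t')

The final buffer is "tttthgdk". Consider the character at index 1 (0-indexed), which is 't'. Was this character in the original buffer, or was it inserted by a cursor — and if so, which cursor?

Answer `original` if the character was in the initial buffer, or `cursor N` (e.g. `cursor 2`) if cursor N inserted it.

Answer: cursor 1

Derivation:
After op 1 (delete): buffer="thgdk" (len 5), cursors c1@0 c2@0 c3@1, authorship .....
After op 2 (move_left): buffer="thgdk" (len 5), cursors c1@0 c2@0 c3@0, authorship .....
After op 3 (move_right): buffer="thgdk" (len 5), cursors c1@1 c2@1 c3@1, authorship .....
After op 4 (insert('t')): buffer="tttthgdk" (len 8), cursors c1@4 c2@4 c3@4, authorship .123....
Authorship (.=original, N=cursor N): . 1 2 3 . . . .
Index 1: author = 1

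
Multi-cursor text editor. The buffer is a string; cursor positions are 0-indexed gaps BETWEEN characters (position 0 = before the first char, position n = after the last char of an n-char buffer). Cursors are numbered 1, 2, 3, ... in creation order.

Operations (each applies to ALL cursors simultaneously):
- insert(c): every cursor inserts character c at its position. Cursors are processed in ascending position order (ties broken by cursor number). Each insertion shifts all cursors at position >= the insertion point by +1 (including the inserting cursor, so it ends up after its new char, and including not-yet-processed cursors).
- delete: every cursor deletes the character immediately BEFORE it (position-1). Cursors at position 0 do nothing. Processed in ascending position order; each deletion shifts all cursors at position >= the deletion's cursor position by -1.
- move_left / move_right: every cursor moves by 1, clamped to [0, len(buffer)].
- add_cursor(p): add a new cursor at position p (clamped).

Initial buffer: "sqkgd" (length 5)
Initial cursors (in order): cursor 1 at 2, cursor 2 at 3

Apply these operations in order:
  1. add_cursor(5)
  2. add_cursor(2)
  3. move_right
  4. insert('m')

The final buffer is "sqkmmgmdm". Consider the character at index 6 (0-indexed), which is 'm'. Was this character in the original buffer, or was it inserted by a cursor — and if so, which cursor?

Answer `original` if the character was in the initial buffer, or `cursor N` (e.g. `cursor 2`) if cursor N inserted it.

After op 1 (add_cursor(5)): buffer="sqkgd" (len 5), cursors c1@2 c2@3 c3@5, authorship .....
After op 2 (add_cursor(2)): buffer="sqkgd" (len 5), cursors c1@2 c4@2 c2@3 c3@5, authorship .....
After op 3 (move_right): buffer="sqkgd" (len 5), cursors c1@3 c4@3 c2@4 c3@5, authorship .....
After op 4 (insert('m')): buffer="sqkmmgmdm" (len 9), cursors c1@5 c4@5 c2@7 c3@9, authorship ...14.2.3
Authorship (.=original, N=cursor N): . . . 1 4 . 2 . 3
Index 6: author = 2

Answer: cursor 2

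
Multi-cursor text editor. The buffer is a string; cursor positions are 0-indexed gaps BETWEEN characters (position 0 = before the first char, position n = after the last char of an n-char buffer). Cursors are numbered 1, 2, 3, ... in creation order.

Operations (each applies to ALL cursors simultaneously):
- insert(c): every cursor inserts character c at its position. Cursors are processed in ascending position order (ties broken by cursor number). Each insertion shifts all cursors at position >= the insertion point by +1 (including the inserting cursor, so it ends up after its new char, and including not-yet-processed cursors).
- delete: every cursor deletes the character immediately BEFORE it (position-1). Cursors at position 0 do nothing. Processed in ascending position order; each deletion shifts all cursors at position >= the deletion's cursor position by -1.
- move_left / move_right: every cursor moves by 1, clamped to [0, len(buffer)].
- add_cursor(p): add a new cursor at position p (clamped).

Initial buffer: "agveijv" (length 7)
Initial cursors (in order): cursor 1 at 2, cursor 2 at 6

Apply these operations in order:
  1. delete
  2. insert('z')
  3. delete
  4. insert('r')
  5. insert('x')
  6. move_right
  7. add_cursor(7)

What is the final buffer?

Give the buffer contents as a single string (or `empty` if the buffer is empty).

Answer: arxveirxv

Derivation:
After op 1 (delete): buffer="aveiv" (len 5), cursors c1@1 c2@4, authorship .....
After op 2 (insert('z')): buffer="azveizv" (len 7), cursors c1@2 c2@6, authorship .1...2.
After op 3 (delete): buffer="aveiv" (len 5), cursors c1@1 c2@4, authorship .....
After op 4 (insert('r')): buffer="arveirv" (len 7), cursors c1@2 c2@6, authorship .1...2.
After op 5 (insert('x')): buffer="arxveirxv" (len 9), cursors c1@3 c2@8, authorship .11...22.
After op 6 (move_right): buffer="arxveirxv" (len 9), cursors c1@4 c2@9, authorship .11...22.
After op 7 (add_cursor(7)): buffer="arxveirxv" (len 9), cursors c1@4 c3@7 c2@9, authorship .11...22.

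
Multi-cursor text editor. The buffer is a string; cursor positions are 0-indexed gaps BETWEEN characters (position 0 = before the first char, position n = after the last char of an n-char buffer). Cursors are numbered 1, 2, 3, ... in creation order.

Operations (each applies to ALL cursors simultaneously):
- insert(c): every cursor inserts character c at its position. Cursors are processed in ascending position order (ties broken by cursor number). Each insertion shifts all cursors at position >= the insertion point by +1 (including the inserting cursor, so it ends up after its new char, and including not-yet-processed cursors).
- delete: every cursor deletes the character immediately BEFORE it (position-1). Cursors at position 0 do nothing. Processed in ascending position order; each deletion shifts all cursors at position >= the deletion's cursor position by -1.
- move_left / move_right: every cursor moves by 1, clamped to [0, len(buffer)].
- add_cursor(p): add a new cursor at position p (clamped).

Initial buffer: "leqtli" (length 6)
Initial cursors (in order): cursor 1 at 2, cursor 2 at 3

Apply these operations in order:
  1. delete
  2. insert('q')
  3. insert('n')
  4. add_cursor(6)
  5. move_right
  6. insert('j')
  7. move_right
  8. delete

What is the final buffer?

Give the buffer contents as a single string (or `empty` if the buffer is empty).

After op 1 (delete): buffer="ltli" (len 4), cursors c1@1 c2@1, authorship ....
After op 2 (insert('q')): buffer="lqqtli" (len 6), cursors c1@3 c2@3, authorship .12...
After op 3 (insert('n')): buffer="lqqnntli" (len 8), cursors c1@5 c2@5, authorship .1212...
After op 4 (add_cursor(6)): buffer="lqqnntli" (len 8), cursors c1@5 c2@5 c3@6, authorship .1212...
After op 5 (move_right): buffer="lqqnntli" (len 8), cursors c1@6 c2@6 c3@7, authorship .1212...
After op 6 (insert('j')): buffer="lqqnntjjlji" (len 11), cursors c1@8 c2@8 c3@10, authorship .1212.12.3.
After op 7 (move_right): buffer="lqqnntjjlji" (len 11), cursors c1@9 c2@9 c3@11, authorship .1212.12.3.
After op 8 (delete): buffer="lqqnntjj" (len 8), cursors c1@7 c2@7 c3@8, authorship .1212.13

Answer: lqqnntjj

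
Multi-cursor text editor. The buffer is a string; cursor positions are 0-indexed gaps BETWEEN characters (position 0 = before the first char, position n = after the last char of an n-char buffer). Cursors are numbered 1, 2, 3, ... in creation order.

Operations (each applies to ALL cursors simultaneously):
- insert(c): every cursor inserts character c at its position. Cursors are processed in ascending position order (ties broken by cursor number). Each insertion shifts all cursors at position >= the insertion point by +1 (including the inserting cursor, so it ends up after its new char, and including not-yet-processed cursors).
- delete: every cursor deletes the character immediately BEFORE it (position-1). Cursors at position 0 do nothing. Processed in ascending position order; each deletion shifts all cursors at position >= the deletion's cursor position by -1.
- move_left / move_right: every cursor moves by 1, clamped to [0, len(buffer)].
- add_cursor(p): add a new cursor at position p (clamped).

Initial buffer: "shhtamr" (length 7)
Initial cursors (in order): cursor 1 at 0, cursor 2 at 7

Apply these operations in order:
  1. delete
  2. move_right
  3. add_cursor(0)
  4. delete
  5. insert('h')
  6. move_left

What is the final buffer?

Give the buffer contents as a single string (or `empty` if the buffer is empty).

After op 1 (delete): buffer="shhtam" (len 6), cursors c1@0 c2@6, authorship ......
After op 2 (move_right): buffer="shhtam" (len 6), cursors c1@1 c2@6, authorship ......
After op 3 (add_cursor(0)): buffer="shhtam" (len 6), cursors c3@0 c1@1 c2@6, authorship ......
After op 4 (delete): buffer="hhta" (len 4), cursors c1@0 c3@0 c2@4, authorship ....
After op 5 (insert('h')): buffer="hhhhtah" (len 7), cursors c1@2 c3@2 c2@7, authorship 13....2
After op 6 (move_left): buffer="hhhhtah" (len 7), cursors c1@1 c3@1 c2@6, authorship 13....2

Answer: hhhhtah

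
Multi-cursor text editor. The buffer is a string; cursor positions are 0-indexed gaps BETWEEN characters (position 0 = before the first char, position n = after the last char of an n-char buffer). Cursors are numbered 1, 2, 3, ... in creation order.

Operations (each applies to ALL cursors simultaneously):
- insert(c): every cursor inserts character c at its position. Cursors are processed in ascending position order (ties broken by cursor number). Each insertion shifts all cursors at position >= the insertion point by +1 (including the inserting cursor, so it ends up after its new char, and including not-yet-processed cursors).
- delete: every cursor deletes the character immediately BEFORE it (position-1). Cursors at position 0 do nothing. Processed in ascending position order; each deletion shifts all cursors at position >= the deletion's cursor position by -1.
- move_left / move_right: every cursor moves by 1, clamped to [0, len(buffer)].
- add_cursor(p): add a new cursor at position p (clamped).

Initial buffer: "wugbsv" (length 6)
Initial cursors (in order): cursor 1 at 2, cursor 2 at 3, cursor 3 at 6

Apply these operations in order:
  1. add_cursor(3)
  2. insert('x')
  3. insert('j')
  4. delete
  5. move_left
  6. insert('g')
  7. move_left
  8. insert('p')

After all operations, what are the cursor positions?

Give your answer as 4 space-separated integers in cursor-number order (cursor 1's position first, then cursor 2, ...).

After op 1 (add_cursor(3)): buffer="wugbsv" (len 6), cursors c1@2 c2@3 c4@3 c3@6, authorship ......
After op 2 (insert('x')): buffer="wuxgxxbsvx" (len 10), cursors c1@3 c2@6 c4@6 c3@10, authorship ..1.24...3
After op 3 (insert('j')): buffer="wuxjgxxjjbsvxj" (len 14), cursors c1@4 c2@9 c4@9 c3@14, authorship ..11.2424...33
After op 4 (delete): buffer="wuxgxxbsvx" (len 10), cursors c1@3 c2@6 c4@6 c3@10, authorship ..1.24...3
After op 5 (move_left): buffer="wuxgxxbsvx" (len 10), cursors c1@2 c2@5 c4@5 c3@9, authorship ..1.24...3
After op 6 (insert('g')): buffer="wugxgxggxbsvgx" (len 14), cursors c1@3 c2@8 c4@8 c3@13, authorship ..11.2244...33
After op 7 (move_left): buffer="wugxgxggxbsvgx" (len 14), cursors c1@2 c2@7 c4@7 c3@12, authorship ..11.2244...33
After op 8 (insert('p')): buffer="wupgxgxgppgxbsvpgx" (len 18), cursors c1@3 c2@10 c4@10 c3@16, authorship ..111.222444...333

Answer: 3 10 16 10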